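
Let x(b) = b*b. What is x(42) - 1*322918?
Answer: -321154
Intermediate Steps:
x(b) = b²
x(42) - 1*322918 = 42² - 1*322918 = 1764 - 322918 = -321154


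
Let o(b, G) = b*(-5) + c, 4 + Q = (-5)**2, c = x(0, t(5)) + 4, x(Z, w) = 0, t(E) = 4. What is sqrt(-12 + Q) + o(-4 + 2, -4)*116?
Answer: 1627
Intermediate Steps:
c = 4 (c = 0 + 4 = 4)
Q = 21 (Q = -4 + (-5)**2 = -4 + 25 = 21)
o(b, G) = 4 - 5*b (o(b, G) = b*(-5) + 4 = -5*b + 4 = 4 - 5*b)
sqrt(-12 + Q) + o(-4 + 2, -4)*116 = sqrt(-12 + 21) + (4 - 5*(-4 + 2))*116 = sqrt(9) + (4 - 5*(-2))*116 = 3 + (4 + 10)*116 = 3 + 14*116 = 3 + 1624 = 1627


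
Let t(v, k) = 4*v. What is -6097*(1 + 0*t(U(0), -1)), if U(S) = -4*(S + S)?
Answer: -6097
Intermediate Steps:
U(S) = -8*S
-6097*(1 + 0*t(U(0), -1)) = -6097*(1 + 0*(4*(-8*0))) = -6097*(1 + 0*(4*0)) = -6097*(1 + 0*0) = -6097*(1 + 0) = -6097*1 = -6097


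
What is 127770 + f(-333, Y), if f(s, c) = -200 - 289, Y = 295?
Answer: 127281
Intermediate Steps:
f(s, c) = -489
127770 + f(-333, Y) = 127770 - 489 = 127281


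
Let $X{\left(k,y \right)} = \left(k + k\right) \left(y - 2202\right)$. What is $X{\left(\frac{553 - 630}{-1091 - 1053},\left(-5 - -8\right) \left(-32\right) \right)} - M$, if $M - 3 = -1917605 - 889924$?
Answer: $\frac{1504745463}{536} \approx 2.8074 \cdot 10^{6}$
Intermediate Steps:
$X{\left(k,y \right)} = 2 k \left(-2202 + y\right)$
$M = -2807526$ ($M = 3 - 2807529 = -2807526$)
$X{\left(\frac{553 - 630}{-1091 - 1053},\left(-5 - -8\right) \left(-32\right) \right)} - M = 2 \frac{553 - 630}{-1091 - 1053} \left(-2202 + \left(-5 - -8\right) \left(-32\right)\right) - -2807526 = 2 \left(- \frac{77}{-2144}\right) \left(-2202 + \left(-5 + 8\right) \left(-32\right)\right) + 2807526 = 2 \left(\left(-77\right) \left(- \frac{1}{2144}\right)\right) \left(-2202 + 3 \left(-32\right)\right) + 2807526 = 2 \cdot \frac{77}{2144} \left(-2202 - 96\right) + 2807526 = 2 \cdot \frac{77}{2144} \left(-2298\right) + 2807526 = - \frac{88473}{536} + 2807526 = \frac{1504745463}{536}$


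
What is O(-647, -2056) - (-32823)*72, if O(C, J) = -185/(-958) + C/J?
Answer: 2327391727037/984824 ≈ 2.3633e+6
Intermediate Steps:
O(C, J) = 185/958 + C/J (O(C, J) = -185*(-1/958) + C/J = 185/958 + C/J)
O(-647, -2056) - (-32823)*72 = (185/958 - 647/(-2056)) - (-32823)*72 = (185/958 - 647*(-1/2056)) - 1*(-2363256) = (185/958 + 647/2056) + 2363256 = 500093/984824 + 2363256 = 2327391727037/984824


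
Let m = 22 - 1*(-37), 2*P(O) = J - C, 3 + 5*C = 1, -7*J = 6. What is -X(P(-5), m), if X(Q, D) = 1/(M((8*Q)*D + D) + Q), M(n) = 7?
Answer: -35/237 ≈ -0.14768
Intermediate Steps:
J = -6/7 (J = -1/7*6 = -6/7 ≈ -0.85714)
C = -2/5 (C = -3/5 + (1/5)*1 = -3/5 + 1/5 = -2/5 ≈ -0.40000)
P(O) = -8/35 (P(O) = (-6/7 - 1*(-2/5))/2 = (-6/7 + 2/5)/2 = (1/2)*(-16/35) = -8/35)
m = 59 (m = 22 + 37 = 59)
X(Q, D) = 1/(7 + Q)
-X(P(-5), m) = -1/(7 - 8/35) = -1/237/35 = -1*35/237 = -35/237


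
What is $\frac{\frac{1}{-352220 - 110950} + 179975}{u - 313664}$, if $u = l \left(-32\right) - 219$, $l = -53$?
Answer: $- \frac{83359020749}{144595652790} \approx -0.5765$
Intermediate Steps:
$u = 1477$ ($u = \left(-53\right) \left(-32\right) - 219 = 1696 - 219 = 1477$)
$\frac{\frac{1}{-352220 - 110950} + 179975}{u - 313664} = \frac{\frac{1}{-352220 - 110950} + 179975}{1477 - 313664} = \frac{\frac{1}{-463170} + 179975}{-312187} = \left(- \frac{1}{463170} + 179975\right) \left(- \frac{1}{312187}\right) = \frac{83359020749}{463170} \left(- \frac{1}{312187}\right) = - \frac{83359020749}{144595652790}$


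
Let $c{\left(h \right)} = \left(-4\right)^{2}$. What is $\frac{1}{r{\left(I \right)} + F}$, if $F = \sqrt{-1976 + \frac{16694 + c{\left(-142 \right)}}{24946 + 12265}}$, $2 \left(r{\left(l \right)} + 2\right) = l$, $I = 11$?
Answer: $\frac{520954}{295872243} - \frac{4 i \sqrt{2735463441686}}{295872243} \approx 0.0017607 - 0.02236 i$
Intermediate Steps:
$r{\left(l \right)} = -2 + \frac{l}{2}$
$c{\left(h \right)} = 16$
$F = \frac{i \sqrt{2735463441686}}{37211}$ ($F = \sqrt{-1976 + \frac{16694 + 16}{24946 + 12265}} = \sqrt{-1976 + \frac{16710}{37211}} = \sqrt{- \frac{73512226}{37211}} = \frac{i \sqrt{2735463441686}}{37211} \approx 44.447 i$)
$\frac{1}{r{\left(I \right)} + F} = \frac{1}{\left(-2 + \frac{1}{2} \cdot 11\right) + \frac{i \sqrt{2735463441686}}{37211}} = \frac{1}{\left(-2 + \frac{11}{2}\right) + \frac{i \sqrt{2735463441686}}{37211}} = \frac{1}{\frac{7}{2} + \frac{i \sqrt{2735463441686}}{37211}}$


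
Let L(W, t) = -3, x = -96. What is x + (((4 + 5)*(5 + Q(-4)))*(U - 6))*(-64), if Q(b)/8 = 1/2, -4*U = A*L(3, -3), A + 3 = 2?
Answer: 34896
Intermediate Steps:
A = -1 (A = -3 + 2 = -1)
U = -¾ (U = -(-1)*(-3)/4 = -¼*3 = -¾ ≈ -0.75000)
Q(b) = 4 (Q(b) = 8*(1/2) = 8*(1*(½)) = 8*(½) = 4)
x + (((4 + 5)*(5 + Q(-4)))*(U - 6))*(-64) = -96 + (((4 + 5)*(5 + 4))*(-¾ - 6))*(-64) = -96 + ((9*9)*(-27/4))*(-64) = -96 + (81*(-27/4))*(-64) = -96 - 2187/4*(-64) = -96 + 34992 = 34896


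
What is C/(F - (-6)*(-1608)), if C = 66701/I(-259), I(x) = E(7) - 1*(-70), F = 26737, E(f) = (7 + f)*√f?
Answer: 333505/4306428 - 66701*√7/4306428 ≈ 0.036464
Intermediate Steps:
E(f) = √f*(7 + f)
I(x) = 70 + 14*√7 (I(x) = √7*(7 + 7) - 1*(-70) = √7*14 + 70 = 14*√7 + 70 = 70 + 14*√7)
C = 66701/(70 + 14*√7) ≈ 623.14
C/(F - (-6)*(-1608)) = (333505/252 - 66701*√7/252)/(26737 - (-6)*(-1608)) = (333505/252 - 66701*√7/252)/(26737 - 1*9648) = (333505/252 - 66701*√7/252)/(26737 - 9648) = (333505/252 - 66701*√7/252)/17089 = (333505/252 - 66701*√7/252)*(1/17089) = 333505/4306428 - 66701*√7/4306428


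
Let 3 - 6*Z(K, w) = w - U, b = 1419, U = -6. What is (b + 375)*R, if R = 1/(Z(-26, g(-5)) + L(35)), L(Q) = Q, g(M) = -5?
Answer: 2691/53 ≈ 50.774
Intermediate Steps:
Z(K, w) = -½ - w/6 (Z(K, w) = ½ - (w - 1*(-6))/6 = ½ - (w + 6)/6 = ½ - (6 + w)/6 = ½ + (-1 - w/6) = -½ - w/6)
R = 3/106 (R = 1/((-½ - ⅙*(-5)) + 35) = 1/((-½ + ⅚) + 35) = 1/(⅓ + 35) = 1/(106/3) = 3/106 ≈ 0.028302)
(b + 375)*R = (1419 + 375)*(3/106) = 1794*(3/106) = 2691/53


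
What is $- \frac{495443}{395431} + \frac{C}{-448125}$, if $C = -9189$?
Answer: $- \frac{72795592972}{59067505625} \approx -1.2324$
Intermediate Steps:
$- \frac{495443}{395431} + \frac{C}{-448125} = - \frac{495443}{395431} - \frac{9189}{-448125} = \left(-495443\right) \frac{1}{395431} - - \frac{3063}{149375} = - \frac{495443}{395431} + \frac{3063}{149375} = - \frac{72795592972}{59067505625}$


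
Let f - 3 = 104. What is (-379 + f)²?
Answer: 73984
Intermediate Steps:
f = 107 (f = 3 + 104 = 107)
(-379 + f)² = (-379 + 107)² = (-272)² = 73984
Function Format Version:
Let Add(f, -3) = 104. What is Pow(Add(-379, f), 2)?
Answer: 73984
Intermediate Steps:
f = 107 (f = Add(3, 104) = 107)
Pow(Add(-379, f), 2) = Pow(Add(-379, 107), 2) = Pow(-272, 2) = 73984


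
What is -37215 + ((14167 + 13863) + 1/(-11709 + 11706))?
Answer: -27556/3 ≈ -9185.3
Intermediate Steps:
-37215 + ((14167 + 13863) + 1/(-11709 + 11706)) = -37215 + (28030 + 1/(-3)) = -37215 + (28030 - ⅓) = -37215 + 84089/3 = -27556/3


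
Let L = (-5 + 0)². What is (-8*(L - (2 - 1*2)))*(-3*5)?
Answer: 3000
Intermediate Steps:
L = 25 (L = (-5)² = 25)
(-8*(L - (2 - 1*2)))*(-3*5) = (-8*(25 - (2 - 1*2)))*(-3*5) = -8*(25 - (2 - 2))*(-15) = -8*(25 - 1*0)*(-15) = -8*(25 + 0)*(-15) = -8*25*(-15) = -200*(-15) = 3000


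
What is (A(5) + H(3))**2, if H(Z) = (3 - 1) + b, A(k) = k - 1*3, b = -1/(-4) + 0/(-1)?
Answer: 289/16 ≈ 18.063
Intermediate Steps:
b = 1/4 (b = -1*(-1/4) + 0*(-1) = 1/4 + 0 = 1/4 ≈ 0.25000)
A(k) = -3 + k (A(k) = k - 3 = -3 + k)
H(Z) = 9/4 (H(Z) = (3 - 1) + 1/4 = 2 + 1/4 = 9/4)
(A(5) + H(3))**2 = ((-3 + 5) + 9/4)**2 = (2 + 9/4)**2 = (17/4)**2 = 289/16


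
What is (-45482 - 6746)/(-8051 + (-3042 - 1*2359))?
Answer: 13057/3363 ≈ 3.8825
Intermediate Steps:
(-45482 - 6746)/(-8051 + (-3042 - 1*2359)) = -52228/(-8051 + (-3042 - 2359)) = -52228/(-8051 - 5401) = -52228/(-13452) = -52228*(-1/13452) = 13057/3363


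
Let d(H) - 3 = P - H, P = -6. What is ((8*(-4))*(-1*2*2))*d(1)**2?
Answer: 2048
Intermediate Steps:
d(H) = -3 - H (d(H) = 3 + (-6 - H) = -3 - H)
((8*(-4))*(-1*2*2))*d(1)**2 = ((8*(-4))*(-1*2*2))*(-3 - 1*1)**2 = (-(-64)*2)*(-3 - 1)**2 = -32*(-4)*(-4)**2 = 128*16 = 2048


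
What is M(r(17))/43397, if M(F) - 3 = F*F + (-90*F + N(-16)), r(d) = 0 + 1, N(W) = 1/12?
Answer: -1031/520764 ≈ -0.0019798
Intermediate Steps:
N(W) = 1/12
r(d) = 1
M(F) = 37/12 + F**2 - 90*F (M(F) = 3 + (F*F + (-90*F + 1/12)) = 3 + (F**2 + (1/12 - 90*F)) = 3 + (1/12 + F**2 - 90*F) = 37/12 + F**2 - 90*F)
M(r(17))/43397 = (37/12 + 1**2 - 90*1)/43397 = (37/12 + 1 - 90)*(1/43397) = -1031/12*1/43397 = -1031/520764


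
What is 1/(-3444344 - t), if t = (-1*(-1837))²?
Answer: -1/6818913 ≈ -1.4665e-7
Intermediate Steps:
t = 3374569 (t = 1837² = 3374569)
1/(-3444344 - t) = 1/(-3444344 - 1*3374569) = 1/(-3444344 - 3374569) = 1/(-6818913) = -1/6818913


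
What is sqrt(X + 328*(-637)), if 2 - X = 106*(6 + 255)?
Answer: 130*I*sqrt(14) ≈ 486.42*I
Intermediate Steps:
X = -27664 (X = 2 - 106*(6 + 255) = 2 - 106*261 = 2 - 1*27666 = 2 - 27666 = -27664)
sqrt(X + 328*(-637)) = sqrt(-27664 + 328*(-637)) = sqrt(-27664 - 208936) = sqrt(-236600) = 130*I*sqrt(14)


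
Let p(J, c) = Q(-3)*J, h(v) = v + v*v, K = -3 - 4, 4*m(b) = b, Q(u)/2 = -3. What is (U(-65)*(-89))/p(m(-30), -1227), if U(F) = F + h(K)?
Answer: 2047/45 ≈ 45.489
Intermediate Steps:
Q(u) = -6 (Q(u) = 2*(-3) = -6)
m(b) = b/4
K = -7
h(v) = v + v²
p(J, c) = -6*J
U(F) = 42 + F (U(F) = F - 7*(1 - 7) = F - 7*(-6) = F + 42 = 42 + F)
(U(-65)*(-89))/p(m(-30), -1227) = ((42 - 65)*(-89))/((-3*(-30)/2)) = (-23*(-89))/((-6*(-15/2))) = 2047/45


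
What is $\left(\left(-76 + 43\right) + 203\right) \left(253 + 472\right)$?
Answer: $123250$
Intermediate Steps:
$\left(\left(-76 + 43\right) + 203\right) \left(253 + 472\right) = \left(-33 + 203\right) 725 = 170 \cdot 725 = 123250$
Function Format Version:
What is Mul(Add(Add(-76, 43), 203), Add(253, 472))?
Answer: 123250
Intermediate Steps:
Mul(Add(Add(-76, 43), 203), Add(253, 472)) = Mul(Add(-33, 203), 725) = Mul(170, 725) = 123250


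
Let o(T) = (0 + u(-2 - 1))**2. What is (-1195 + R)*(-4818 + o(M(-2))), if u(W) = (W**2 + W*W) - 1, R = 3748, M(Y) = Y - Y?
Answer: -11562537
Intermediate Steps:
M(Y) = 0
u(W) = -1 + 2*W**2 (u(W) = (W**2 + W**2) - 1 = 2*W**2 - 1 = -1 + 2*W**2)
o(T) = 289 (o(T) = (0 + (-1 + 2*(-2 - 1)**2))**2 = (0 + (-1 + 2*(-3)**2))**2 = (0 + (-1 + 2*9))**2 = (0 + (-1 + 18))**2 = (0 + 17)**2 = 17**2 = 289)
(-1195 + R)*(-4818 + o(M(-2))) = (-1195 + 3748)*(-4818 + 289) = 2553*(-4529) = -11562537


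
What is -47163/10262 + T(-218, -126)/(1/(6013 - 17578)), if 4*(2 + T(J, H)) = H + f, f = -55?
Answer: 11215168509/20524 ≈ 5.4644e+5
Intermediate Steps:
T(J, H) = -63/4 + H/4 (T(J, H) = -2 + (H - 55)/4 = -2 + (-55 + H)/4 = -2 + (-55/4 + H/4) = -63/4 + H/4)
-47163/10262 + T(-218, -126)/(1/(6013 - 17578)) = -47163/10262 + (-63/4 + (¼)*(-126))/(1/(6013 - 17578)) = -47163*1/10262 + (-63/4 - 63/2)/(1/(-11565)) = -47163/10262 - 189/(4*(-1/11565)) = -47163/10262 - 189/4*(-11565) = -47163/10262 + 2185785/4 = 11215168509/20524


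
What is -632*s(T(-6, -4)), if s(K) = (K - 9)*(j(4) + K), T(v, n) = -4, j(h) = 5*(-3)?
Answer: -156104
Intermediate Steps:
j(h) = -15
s(K) = (-15 + K)*(-9 + K) (s(K) = (K - 9)*(-15 + K) = (-9 + K)*(-15 + K) = (-15 + K)*(-9 + K))
-632*s(T(-6, -4)) = -632*(135 + (-4)² - 24*(-4)) = -632*(135 + 16 + 96) = -632*247 = -156104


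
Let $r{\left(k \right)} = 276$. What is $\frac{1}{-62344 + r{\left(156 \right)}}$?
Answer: $- \frac{1}{62068} \approx -1.6111 \cdot 10^{-5}$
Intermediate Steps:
$\frac{1}{-62344 + r{\left(156 \right)}} = \frac{1}{-62344 + 276} = \frac{1}{-62068} = - \frac{1}{62068}$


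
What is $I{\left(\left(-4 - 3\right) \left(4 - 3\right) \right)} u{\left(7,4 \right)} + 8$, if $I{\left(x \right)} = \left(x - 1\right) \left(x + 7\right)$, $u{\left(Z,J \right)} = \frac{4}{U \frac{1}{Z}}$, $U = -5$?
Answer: $8$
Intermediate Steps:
$u{\left(Z,J \right)} = - \frac{4 Z}{5}$ ($u{\left(Z,J \right)} = \frac{4}{\left(-5\right) \frac{1}{Z}} = 4 \left(- \frac{Z}{5}\right) = - \frac{4 Z}{5}$)
$I{\left(x \right)} = \left(-1 + x\right) \left(7 + x\right)$
$I{\left(\left(-4 - 3\right) \left(4 - 3\right) \right)} u{\left(7,4 \right)} + 8 = \left(-7 + \left(\left(-4 - 3\right) \left(4 - 3\right)\right)^{2} + 6 \left(-4 - 3\right) \left(4 - 3\right)\right) \left(\left(- \frac{4}{5}\right) 7\right) + 8 = \left(-7 + \left(\left(-7\right) 1\right)^{2} + 6 \left(\left(-7\right) 1\right)\right) \left(- \frac{28}{5}\right) + 8 = \left(-7 + \left(-7\right)^{2} + 6 \left(-7\right)\right) \left(- \frac{28}{5}\right) + 8 = \left(-7 + 49 - 42\right) \left(- \frac{28}{5}\right) + 8 = 0 \left(- \frac{28}{5}\right) + 8 = 0 + 8 = 8$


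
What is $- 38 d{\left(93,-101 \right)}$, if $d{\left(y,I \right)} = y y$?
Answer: $-328662$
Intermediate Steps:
$d{\left(y,I \right)} = y^{2}$
$- 38 d{\left(93,-101 \right)} = - 38 \cdot 93^{2} = \left(-38\right) 8649 = -328662$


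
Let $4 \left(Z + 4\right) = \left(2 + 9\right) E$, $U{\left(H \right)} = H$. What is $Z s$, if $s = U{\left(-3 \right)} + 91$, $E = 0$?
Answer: $-352$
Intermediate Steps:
$s = 88$ ($s = -3 + 91 = 88$)
$Z = -4$ ($Z = -4 + \frac{\left(2 + 9\right) 0}{4} = -4 + \frac{11 \cdot 0}{4} = -4 + \frac{1}{4} \cdot 0 = -4 + 0 = -4$)
$Z s = \left(-4\right) 88 = -352$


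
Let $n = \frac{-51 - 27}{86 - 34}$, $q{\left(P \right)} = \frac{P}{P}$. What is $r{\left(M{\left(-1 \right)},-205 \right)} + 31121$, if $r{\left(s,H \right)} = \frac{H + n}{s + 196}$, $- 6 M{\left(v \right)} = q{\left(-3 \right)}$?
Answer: $\frac{36565936}{1175} \approx 31120.0$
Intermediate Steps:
$q{\left(P \right)} = 1$
$M{\left(v \right)} = - \frac{1}{6}$ ($M{\left(v \right)} = \left(- \frac{1}{6}\right) 1 = - \frac{1}{6}$)
$n = - \frac{3}{2}$ ($n = - \frac{78}{52} = \left(-78\right) \frac{1}{52} = - \frac{3}{2} \approx -1.5$)
$r{\left(s,H \right)} = \frac{- \frac{3}{2} + H}{196 + s}$ ($r{\left(s,H \right)} = \frac{H - \frac{3}{2}}{s + 196} = \frac{- \frac{3}{2} + H}{196 + s}$)
$r{\left(M{\left(-1 \right)},-205 \right)} + 31121 = \frac{- \frac{3}{2} - 205}{196 - \frac{1}{6}} + 31121 = \frac{1}{\frac{1175}{6}} \left(- \frac{413}{2}\right) + 31121 = \frac{6}{1175} \left(- \frac{413}{2}\right) + 31121 = - \frac{1239}{1175} + 31121 = \frac{36565936}{1175}$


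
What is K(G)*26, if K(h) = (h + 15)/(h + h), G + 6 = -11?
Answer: 26/17 ≈ 1.5294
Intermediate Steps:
G = -17 (G = -6 - 11 = -17)
K(h) = (15 + h)/(2*h) (K(h) = (15 + h)/((2*h)) = (15 + h)*(1/(2*h)) = (15 + h)/(2*h))
K(G)*26 = ((½)*(15 - 17)/(-17))*26 = ((½)*(-1/17)*(-2))*26 = (1/17)*26 = 26/17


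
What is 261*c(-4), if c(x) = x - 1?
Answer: -1305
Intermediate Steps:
c(x) = -1 + x
261*c(-4) = 261*(-1 - 4) = 261*(-5) = -1305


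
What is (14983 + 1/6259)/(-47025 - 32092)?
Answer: -93778598/495193303 ≈ -0.18938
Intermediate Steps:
(14983 + 1/6259)/(-47025 - 32092) = (14983 + 1/6259)/(-79117) = (93778598/6259)*(-1/79117) = -93778598/495193303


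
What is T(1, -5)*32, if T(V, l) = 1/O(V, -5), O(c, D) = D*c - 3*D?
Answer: 16/5 ≈ 3.2000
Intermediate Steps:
O(c, D) = -3*D + D*c
T(V, l) = 1/(15 - 5*V) (T(V, l) = 1/(-5*(-3 + V)) = 1/(15 - 5*V))
T(1, -5)*32 = (1/(5*(3 - 1*1)))*32 = (1/(5*(3 - 1)))*32 = ((⅕)/2)*32 = ((⅕)*(½))*32 = (⅒)*32 = 16/5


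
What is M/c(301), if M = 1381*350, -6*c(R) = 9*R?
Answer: -138100/129 ≈ -1070.5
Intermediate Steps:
c(R) = -3*R/2
M = 483350
M/c(301) = 483350/((-3/2*301)) = 483350/(-903/2) = 483350*(-2/903) = -138100/129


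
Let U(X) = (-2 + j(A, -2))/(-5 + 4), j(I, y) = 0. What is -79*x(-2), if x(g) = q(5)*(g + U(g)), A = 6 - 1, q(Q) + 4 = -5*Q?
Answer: 0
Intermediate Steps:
q(Q) = -4 - 5*Q
A = 5
U(X) = 2 (U(X) = (-2 + 0)/(-5 + 4) = -2/(-1) = -2*(-1) = 2)
x(g) = -58 - 29*g (x(g) = (-4 - 5*5)*(g + 2) = (-4 - 25)*(2 + g) = -29*(2 + g) = -58 - 29*g)
-79*x(-2) = -79*(-58 - 29*(-2)) = -79*(-58 + 58) = -79*0 = 0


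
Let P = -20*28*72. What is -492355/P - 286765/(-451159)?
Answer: 46738550849/3638146176 ≈ 12.847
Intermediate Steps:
P = -40320 (P = -560*72 = -40320)
-492355/P - 286765/(-451159) = -492355/(-40320) - 286765/(-451159) = -492355*(-1/40320) - 286765*(-1/451159) = 98471/8064 + 286765/451159 = 46738550849/3638146176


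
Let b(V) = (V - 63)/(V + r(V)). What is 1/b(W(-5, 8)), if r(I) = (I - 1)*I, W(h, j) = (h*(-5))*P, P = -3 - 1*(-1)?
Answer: -2500/113 ≈ -22.124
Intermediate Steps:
P = -2 (P = -3 + 1 = -2)
W(h, j) = 10*h (W(h, j) = (h*(-5))*(-2) = -5*h*(-2) = 10*h)
r(I) = I*(-1 + I) (r(I) = (-1 + I)*I = I*(-1 + I))
b(V) = (-63 + V)/(V + V*(-1 + V)) (b(V) = (V - 63)/(V + V*(-1 + V)) = (-63 + V)/(V + V*(-1 + V)))
1/b(W(-5, 8)) = 1/((-63 + 10*(-5))/(10*(-5))²) = 1/((-63 - 50)/(-50)²) = 1/((1/2500)*(-113)) = 1/(-113/2500) = -2500/113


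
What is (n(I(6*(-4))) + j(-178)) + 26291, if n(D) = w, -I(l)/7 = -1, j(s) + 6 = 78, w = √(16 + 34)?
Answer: 26363 + 5*√2 ≈ 26370.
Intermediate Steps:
w = 5*√2 (w = √50 = 5*√2 ≈ 7.0711)
j(s) = 72 (j(s) = -6 + 78 = 72)
I(l) = 7 (I(l) = -7*(-1) = 7)
n(D) = 5*√2
(n(I(6*(-4))) + j(-178)) + 26291 = (5*√2 + 72) + 26291 = (72 + 5*√2) + 26291 = 26363 + 5*√2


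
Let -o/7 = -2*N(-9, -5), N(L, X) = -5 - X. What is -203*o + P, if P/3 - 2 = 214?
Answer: 648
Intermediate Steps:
o = 0 (o = -(-14)*(-5 - 1*(-5)) = -(-14)*(-5 + 5) = -(-14)*0 = -7*0 = 0)
P = 648 (P = 6 + 3*214 = 6 + 642 = 648)
-203*o + P = -203*0 + 648 = 0 + 648 = 648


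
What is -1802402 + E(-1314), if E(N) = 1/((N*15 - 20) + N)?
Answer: -37929747689/21044 ≈ -1.8024e+6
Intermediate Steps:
E(N) = 1/(-20 + 16*N) (E(N) = 1/((15*N - 20) + N) = 1/((-20 + 15*N) + N) = 1/(-20 + 16*N))
-1802402 + E(-1314) = -1802402 + 1/(4*(-5 + 4*(-1314))) = -1802402 + 1/(4*(-5 - 5256)) = -1802402 + (¼)/(-5261) = -1802402 + (¼)*(-1/5261) = -1802402 - 1/21044 = -37929747689/21044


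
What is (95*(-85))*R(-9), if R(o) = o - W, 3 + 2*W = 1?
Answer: 64600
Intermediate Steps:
W = -1 (W = -3/2 + (1/2)*1 = -3/2 + 1/2 = -1)
R(o) = 1 + o (R(o) = o - 1*(-1) = o + 1 = 1 + o)
(95*(-85))*R(-9) = (95*(-85))*(1 - 9) = -8075*(-8) = 64600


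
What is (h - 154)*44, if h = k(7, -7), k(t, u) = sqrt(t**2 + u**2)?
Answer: -6776 + 308*sqrt(2) ≈ -6340.4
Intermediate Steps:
h = 7*sqrt(2) (h = sqrt(7**2 + (-7)**2) = sqrt(49 + 49) = sqrt(98) = 7*sqrt(2) ≈ 9.8995)
(h - 154)*44 = (7*sqrt(2) - 154)*44 = (-154 + 7*sqrt(2))*44 = -6776 + 308*sqrt(2)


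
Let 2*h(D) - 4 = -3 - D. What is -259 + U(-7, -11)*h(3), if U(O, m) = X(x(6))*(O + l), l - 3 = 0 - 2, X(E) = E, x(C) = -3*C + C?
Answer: -331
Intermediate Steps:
x(C) = -2*C
l = 1 (l = 3 + (0 - 2) = 3 - 2 = 1)
h(D) = 1/2 - D/2 (h(D) = 2 + (-3 - D)/2 = 2 + (-3/2 - D/2) = 1/2 - D/2)
U(O, m) = -12 - 12*O (U(O, m) = (-2*6)*(O + 1) = -12*(1 + O) = -12 - 12*O)
-259 + U(-7, -11)*h(3) = -259 + (-12 - 12*(-7))*(1/2 - 1/2*3) = -259 + (-12 + 84)*(1/2 - 3/2) = -259 + 72*(-1) = -259 - 72 = -331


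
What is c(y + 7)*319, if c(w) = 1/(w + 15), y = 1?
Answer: 319/23 ≈ 13.870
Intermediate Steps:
c(w) = 1/(15 + w)
c(y + 7)*319 = 319/(15 + (1 + 7)) = 319/(15 + 8) = 319/23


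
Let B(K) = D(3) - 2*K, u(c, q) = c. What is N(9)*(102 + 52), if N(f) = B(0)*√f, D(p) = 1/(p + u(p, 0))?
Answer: 77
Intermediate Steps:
D(p) = 1/(2*p) (D(p) = 1/(p + p) = 1/(2*p))
B(K) = ⅙ - 2*K (B(K) = (½)/3 - 2*K = (½)*(⅓) - 2*K = ⅙ - 2*K)
N(f) = √f/6 (N(f) = (⅙ - 2*0)*√f = (⅙ + 0)*√f = √f/6)
N(9)*(102 + 52) = (√9/6)*(102 + 52) = ((⅙)*3)*154 = (½)*154 = 77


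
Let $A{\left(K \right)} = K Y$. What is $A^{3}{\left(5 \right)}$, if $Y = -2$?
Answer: $-1000$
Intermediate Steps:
$A{\left(K \right)} = - 2 K$ ($A{\left(K \right)} = K \left(-2\right) = - 2 K$)
$A^{3}{\left(5 \right)} = \left(\left(-2\right) 5\right)^{3} = \left(-10\right)^{3} = -1000$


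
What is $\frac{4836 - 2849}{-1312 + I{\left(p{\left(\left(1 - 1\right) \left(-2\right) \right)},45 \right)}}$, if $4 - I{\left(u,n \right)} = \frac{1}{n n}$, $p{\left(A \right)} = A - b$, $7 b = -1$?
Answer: $- \frac{4023675}{2648701} \approx -1.5191$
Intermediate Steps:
$b = - \frac{1}{7}$ ($b = \frac{1}{7} \left(-1\right) = - \frac{1}{7} \approx -0.14286$)
$p{\left(A \right)} = \frac{1}{7} + A$ ($p{\left(A \right)} = A - - \frac{1}{7} = A + \frac{1}{7} = \frac{1}{7} + A$)
$I{\left(u,n \right)} = 4 - \frac{1}{n^{2}}$ ($I{\left(u,n \right)} = 4 - \frac{1}{n n} = 4 - \frac{1}{n^{2}}$)
$\frac{4836 - 2849}{-1312 + I{\left(p{\left(\left(1 - 1\right) \left(-2\right) \right)},45 \right)}} = \frac{4836 - 2849}{-1312 + \left(4 - \frac{1}{2025}\right)} = \frac{1987}{-1312 + \left(4 - \frac{1}{2025}\right)} = \frac{1987}{-1312 + \frac{8099}{2025}} = \frac{1987}{- \frac{2648701}{2025}} = 1987 \left(- \frac{2025}{2648701}\right) = - \frac{4023675}{2648701}$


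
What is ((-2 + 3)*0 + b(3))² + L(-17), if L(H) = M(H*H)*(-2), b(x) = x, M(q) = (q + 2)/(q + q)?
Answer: 2310/289 ≈ 7.9931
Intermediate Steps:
M(q) = (2 + q)/(2*q) (M(q) = (2 + q)/((2*q)) = (2 + q)*(1/(2*q)) = (2 + q)/(2*q))
L(H) = -(2 + H²)/H² (L(H) = ((2 + H*H)/(2*((H*H))))*(-2) = ((2 + H²)/(2*(H²)))*(-2) = ((2 + H²)/(2*H²))*(-2) = -(2 + H²)/H²)
((-2 + 3)*0 + b(3))² + L(-17) = ((-2 + 3)*0 + 3)² + (-1 - 2/(-17)²) = (1*0 + 3)² + (-1 - 2*1/289) = (0 + 3)² + (-1 - 2/289) = 3² - 291/289 = 9 - 291/289 = 2310/289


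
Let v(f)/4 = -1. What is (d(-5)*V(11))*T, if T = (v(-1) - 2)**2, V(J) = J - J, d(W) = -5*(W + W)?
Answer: 0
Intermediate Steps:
v(f) = -4 (v(f) = 4*(-1) = -4)
d(W) = -10*W
V(J) = 0
T = 36 (T = (-4 - 2)**2 = (-6)**2 = 36)
(d(-5)*V(11))*T = (-10*(-5)*0)*36 = (50*0)*36 = 0*36 = 0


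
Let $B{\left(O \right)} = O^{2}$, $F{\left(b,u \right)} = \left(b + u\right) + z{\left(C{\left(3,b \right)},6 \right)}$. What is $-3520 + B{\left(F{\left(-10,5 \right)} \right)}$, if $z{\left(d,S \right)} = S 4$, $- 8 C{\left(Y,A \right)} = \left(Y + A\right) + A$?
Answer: $-3159$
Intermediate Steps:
$C{\left(Y,A \right)} = - \frac{A}{4} - \frac{Y}{8}$ ($C{\left(Y,A \right)} = - \frac{\left(Y + A\right) + A}{8} = - \frac{\left(A + Y\right) + A}{8} = - \frac{Y + 2 A}{8} = - \frac{A}{4} - \frac{Y}{8}$)
$z{\left(d,S \right)} = 4 S$
$F{\left(b,u \right)} = 24 + b + u$ ($F{\left(b,u \right)} = \left(b + u\right) + 4 \cdot 6 = \left(b + u\right) + 24 = 24 + b + u$)
$-3520 + B{\left(F{\left(-10,5 \right)} \right)} = -3520 + \left(24 - 10 + 5\right)^{2} = -3520 + 19^{2} = -3520 + 361 = -3159$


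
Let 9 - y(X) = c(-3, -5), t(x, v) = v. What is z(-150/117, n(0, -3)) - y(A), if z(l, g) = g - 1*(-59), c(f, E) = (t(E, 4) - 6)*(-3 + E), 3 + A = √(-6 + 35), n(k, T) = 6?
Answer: 72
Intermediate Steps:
A = -3 + √29 (A = -3 + √(-6 + 35) = -3 + √29 ≈ 2.3852)
c(f, E) = 6 - 2*E (c(f, E) = (4 - 6)*(-3 + E) = -2*(-3 + E) = 6 - 2*E)
z(l, g) = 59 + g (z(l, g) = g + 59 = 59 + g)
y(X) = -7 (y(X) = 9 - (6 - 2*(-5)) = 9 - (6 + 10) = 9 - 1*16 = 9 - 16 = -7)
z(-150/117, n(0, -3)) - y(A) = (59 + 6) - 1*(-7) = 65 + 7 = 72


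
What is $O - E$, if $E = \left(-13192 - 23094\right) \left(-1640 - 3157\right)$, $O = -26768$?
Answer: $-174090710$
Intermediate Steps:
$E = 174063942$ ($E = \left(-36286\right) \left(-4797\right) = 174063942$)
$O - E = -26768 - 174063942 = -174090710$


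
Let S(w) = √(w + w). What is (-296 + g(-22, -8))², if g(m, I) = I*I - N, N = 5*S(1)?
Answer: 53874 + 2320*√2 ≈ 57155.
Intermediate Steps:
S(w) = √2*√w (S(w) = √(2*w) = √2*√w)
N = 5*√2 (N = 5*(√2*√1) = 5*(√2*1) = 5*√2 ≈ 7.0711)
g(m, I) = I² - 5*√2 (g(m, I) = I*I - 5*√2 = I² - 5*√2)
(-296 + g(-22, -8))² = (-296 + ((-8)² - 5*√2))² = (-296 + (64 - 5*√2))² = (-232 - 5*√2)²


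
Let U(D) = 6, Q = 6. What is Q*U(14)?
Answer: 36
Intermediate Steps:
Q*U(14) = 6*6 = 36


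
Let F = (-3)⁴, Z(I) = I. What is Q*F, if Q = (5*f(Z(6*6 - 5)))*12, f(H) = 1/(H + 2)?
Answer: 1620/11 ≈ 147.27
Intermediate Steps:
f(H) = 1/(2 + H)
F = 81
Q = 20/11 (Q = (5/(2 + (6*6 - 5)))*12 = (5/(2 + (36 - 5)))*12 = (5/(2 + 31))*12 = (5/33)*12 = 20/11 ≈ 1.8182)
Q*F = (20/11)*81 = 1620/11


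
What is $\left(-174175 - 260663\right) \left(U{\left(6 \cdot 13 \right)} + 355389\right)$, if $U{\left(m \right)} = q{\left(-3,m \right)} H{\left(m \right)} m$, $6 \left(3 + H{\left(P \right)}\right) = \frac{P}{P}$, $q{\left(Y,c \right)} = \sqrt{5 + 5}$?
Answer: $-154536641982 + 96099198 \sqrt{10} \approx -1.5423 \cdot 10^{11}$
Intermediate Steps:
$q{\left(Y,c \right)} = \sqrt{10}$
$H{\left(P \right)} = - \frac{17}{6}$ ($H{\left(P \right)} = -3 + \frac{P \frac{1}{P}}{6} = -3 + \frac{1}{6} \cdot 1 = -3 + \frac{1}{6} = - \frac{17}{6}$)
$U{\left(m \right)} = - \frac{17 m \sqrt{10}}{6}$ ($U{\left(m \right)} = \sqrt{10} \left(- \frac{17}{6}\right) m = - \frac{17 \sqrt{10}}{6} m = - \frac{17 m \sqrt{10}}{6}$)
$\left(-174175 - 260663\right) \left(U{\left(6 \cdot 13 \right)} + 355389\right) = \left(-174175 - 260663\right) \left(- \frac{17 \cdot 6 \cdot 13 \sqrt{10}}{6} + 355389\right) = - 434838 \left(\left(- \frac{17}{6}\right) 78 \sqrt{10} + 355389\right) = - 434838 \left(- 221 \sqrt{10} + 355389\right) = - 434838 \left(355389 - 221 \sqrt{10}\right) = -154536641982 + 96099198 \sqrt{10}$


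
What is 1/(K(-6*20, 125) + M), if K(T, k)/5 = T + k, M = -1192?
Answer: -1/1167 ≈ -0.00085690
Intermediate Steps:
K(T, k) = 5*T + 5*k (K(T, k) = 5*(T + k) = 5*T + 5*k)
1/(K(-6*20, 125) + M) = 1/((5*(-6*20) + 5*125) - 1192) = 1/((5*(-120) + 625) - 1192) = 1/((-600 + 625) - 1192) = 1/(25 - 1192) = 1/(-1167) = -1/1167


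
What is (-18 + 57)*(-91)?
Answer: -3549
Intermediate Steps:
(-18 + 57)*(-91) = 39*(-91) = -3549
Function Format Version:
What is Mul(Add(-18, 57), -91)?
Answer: -3549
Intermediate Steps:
Mul(Add(-18, 57), -91) = Mul(39, -91) = -3549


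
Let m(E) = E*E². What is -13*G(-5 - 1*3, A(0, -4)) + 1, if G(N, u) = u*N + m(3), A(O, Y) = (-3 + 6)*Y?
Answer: -1598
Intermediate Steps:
m(E) = E³
A(O, Y) = 3*Y
G(N, u) = 27 + N*u (G(N, u) = u*N + 3³ = N*u + 27 = 27 + N*u)
-13*G(-5 - 1*3, A(0, -4)) + 1 = -13*(27 + (-5 - 1*3)*(3*(-4))) + 1 = -13*(27 + (-5 - 3)*(-12)) + 1 = -13*(27 - 8*(-12)) + 1 = -13*(27 + 96) + 1 = -13*123 + 1 = -1599 + 1 = -1598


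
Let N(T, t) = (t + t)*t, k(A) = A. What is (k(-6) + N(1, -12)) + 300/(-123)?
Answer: 11462/41 ≈ 279.56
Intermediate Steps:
N(T, t) = 2*t² (N(T, t) = (2*t)*t = 2*t²)
(k(-6) + N(1, -12)) + 300/(-123) = (-6 + 2*(-12)²) + 300/(-123) = (-6 + 2*144) + 300*(-1/123) = (-6 + 288) - 100/41 = 282 - 100/41 = 11462/41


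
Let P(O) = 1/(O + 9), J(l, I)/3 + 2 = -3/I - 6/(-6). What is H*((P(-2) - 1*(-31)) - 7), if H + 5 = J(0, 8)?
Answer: -12337/56 ≈ -220.30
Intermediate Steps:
J(l, I) = -3 - 9/I (J(l, I) = -6 + 3*(-3/I - 6/(-6)) = -6 + 3*(-3/I - 6*(-⅙)) = -6 + 3*(-3/I + 1) = -6 + 3*(1 - 3/I) = -6 + (3 - 9/I) = -3 - 9/I)
P(O) = 1/(9 + O)
H = -73/8 (H = -5 + (-3 - 9/8) = -5 - 33/8 = -73/8 ≈ -9.1250)
H*((P(-2) - 1*(-31)) - 7) = -73*((1/(9 - 2) - 1*(-31)) - 7)/8 = -73*((1/7 + 31) - 7)/8 = -73*((⅐ + 31) - 7)/8 = -73*(218/7 - 7)/8 = -73/8*169/7 = -12337/56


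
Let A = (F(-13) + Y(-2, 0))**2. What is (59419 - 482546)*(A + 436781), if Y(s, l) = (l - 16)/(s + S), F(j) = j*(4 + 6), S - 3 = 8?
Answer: -15565089314839/81 ≈ -1.9216e+11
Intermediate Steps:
S = 11 (S = 3 + 8 = 11)
F(j) = 10*j (F(j) = j*10 = 10*j)
Y(s, l) = (-16 + l)/(11 + s) (Y(s, l) = (l - 16)/(s + 11) = (-16 + l)/(11 + s))
A = 1406596/81 (A = (10*(-13) + (-16 + 0)/(11 - 2))**2 = (-130 - 16/9)**2 = (-1186/9)**2 = 1406596/81 ≈ 17365.)
(59419 - 482546)*(A + 436781) = (59419 - 482546)*(1406596/81 + 436781) = -423127*36785857/81 = -15565089314839/81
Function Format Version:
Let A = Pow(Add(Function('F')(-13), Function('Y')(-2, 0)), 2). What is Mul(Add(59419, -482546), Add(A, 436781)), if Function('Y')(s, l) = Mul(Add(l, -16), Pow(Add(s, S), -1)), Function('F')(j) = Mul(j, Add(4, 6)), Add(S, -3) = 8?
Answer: Rational(-15565089314839, 81) ≈ -1.9216e+11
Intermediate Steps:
S = 11 (S = Add(3, 8) = 11)
Function('F')(j) = Mul(10, j) (Function('F')(j) = Mul(j, 10) = Mul(10, j))
Function('Y')(s, l) = Mul(Pow(Add(11, s), -1), Add(-16, l)) (Function('Y')(s, l) = Mul(Add(l, -16), Pow(Add(s, 11), -1)) = Mul(Add(-16, l), Pow(Add(11, s), -1)) = Mul(Pow(Add(11, s), -1), Add(-16, l)))
A = Rational(1406596, 81) (A = Pow(Add(Mul(10, -13), Mul(Pow(Add(11, -2), -1), Add(-16, 0))), 2) = Pow(Add(-130, Mul(Pow(9, -1), -16)), 2) = Pow(Add(-130, Mul(Rational(1, 9), -16)), 2) = Pow(Add(-130, Rational(-16, 9)), 2) = Pow(Rational(-1186, 9), 2) = Rational(1406596, 81) ≈ 17365.)
Mul(Add(59419, -482546), Add(A, 436781)) = Mul(Add(59419, -482546), Add(Rational(1406596, 81), 436781)) = Mul(-423127, Rational(36785857, 81)) = Rational(-15565089314839, 81)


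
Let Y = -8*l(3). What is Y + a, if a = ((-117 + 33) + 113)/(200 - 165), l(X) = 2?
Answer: -531/35 ≈ -15.171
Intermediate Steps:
Y = -16 (Y = -8*2 = -16)
a = 29/35 (a = (-84 + 113)/35 = 29*(1/35) = 29/35 ≈ 0.82857)
Y + a = -16 + 29/35 = -531/35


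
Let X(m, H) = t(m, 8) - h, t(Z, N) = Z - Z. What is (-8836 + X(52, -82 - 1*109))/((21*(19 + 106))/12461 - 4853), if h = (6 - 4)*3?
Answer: 55090081/30235304 ≈ 1.8220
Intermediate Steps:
t(Z, N) = 0
h = 6 (h = 2*3 = 6)
X(m, H) = -6 (X(m, H) = 0 - 1*6 = 0 - 6 = -6)
(-8836 + X(52, -82 - 1*109))/((21*(19 + 106))/12461 - 4853) = (-8836 - 6)/((21*(19 + 106))/12461 - 4853) = -8842/((21*125)*(1/12461) - 4853) = -8842/(2625*(1/12461) - 4853) = -8842/(2625/12461 - 4853) = -8842/(-60470608/12461) = -8842*(-12461/60470608) = 55090081/30235304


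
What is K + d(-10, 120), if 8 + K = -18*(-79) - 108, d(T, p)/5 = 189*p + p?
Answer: 115306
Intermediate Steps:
d(T, p) = 950*p (d(T, p) = 5*(189*p + p) = 5*(190*p) = 950*p)
K = 1306 (K = -8 + (-18*(-79) - 108) = -8 + (1422 - 108) = -8 + 1314 = 1306)
K + d(-10, 120) = 1306 + 950*120 = 1306 + 114000 = 115306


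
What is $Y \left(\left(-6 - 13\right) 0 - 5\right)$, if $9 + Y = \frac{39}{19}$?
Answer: $\frac{660}{19} \approx 34.737$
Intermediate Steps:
$Y = - \frac{132}{19}$ ($Y = -9 + \frac{39}{19} = - \frac{132}{19} \approx -6.9474$)
$Y \left(\left(-6 - 13\right) 0 - 5\right) = - \frac{132 \left(\left(-6 - 13\right) 0 - 5\right)}{19} = - \frac{132 \left(\left(-19\right) 0 - 5\right)}{19} = - \frac{132 \left(0 - 5\right)}{19} = \left(- \frac{132}{19}\right) \left(-5\right) = \frac{660}{19}$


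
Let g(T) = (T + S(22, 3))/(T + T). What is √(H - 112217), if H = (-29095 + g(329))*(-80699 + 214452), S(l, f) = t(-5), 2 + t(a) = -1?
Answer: I*√421229537480101/329 ≈ 62383.0*I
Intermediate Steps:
t(a) = -3 (t(a) = -2 - 1 = -3)
S(l, f) = -3
g(T) = (-3 + T)/(2*T) (g(T) = (T - 3)/(T + T) = (-3 + T)/((2*T)) = (-3 + T)*(1/(2*T)) = (-3 + T)/(2*T))
H = -1280296021276/329 (H = (-29095 + (½)*(-3 + 329)/329)*(-80699 + 214452) = (-29095 + (½)*(1/329)*326)*133753 = (-29095 + 163/329)*133753 = -9572092/329*133753 = -1280296021276/329 ≈ -3.8915e+9)
√(H - 112217) = √(-1280296021276/329 - 112217) = √(-1280332940669/329) = I*√421229537480101/329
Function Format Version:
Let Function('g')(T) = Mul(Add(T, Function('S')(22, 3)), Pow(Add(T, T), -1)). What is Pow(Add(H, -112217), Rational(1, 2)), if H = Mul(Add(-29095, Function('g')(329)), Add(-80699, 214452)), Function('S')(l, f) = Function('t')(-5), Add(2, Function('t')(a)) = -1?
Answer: Mul(Rational(1, 329), I, Pow(421229537480101, Rational(1, 2))) ≈ Mul(62383., I)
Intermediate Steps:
Function('t')(a) = -3 (Function('t')(a) = Add(-2, -1) = -3)
Function('S')(l, f) = -3
Function('g')(T) = Mul(Rational(1, 2), Pow(T, -1), Add(-3, T)) (Function('g')(T) = Mul(Add(T, -3), Pow(Add(T, T), -1)) = Mul(Add(-3, T), Pow(Mul(2, T), -1)) = Mul(Add(-3, T), Mul(Rational(1, 2), Pow(T, -1))) = Mul(Rational(1, 2), Pow(T, -1), Add(-3, T)))
H = Rational(-1280296021276, 329) (H = Mul(Add(-29095, Mul(Rational(1, 2), Pow(329, -1), Add(-3, 329))), Add(-80699, 214452)) = Mul(Add(-29095, Mul(Rational(1, 2), Rational(1, 329), 326)), 133753) = Mul(Add(-29095, Rational(163, 329)), 133753) = Mul(Rational(-9572092, 329), 133753) = Rational(-1280296021276, 329) ≈ -3.8915e+9)
Pow(Add(H, -112217), Rational(1, 2)) = Pow(Add(Rational(-1280296021276, 329), -112217), Rational(1, 2)) = Pow(Rational(-1280332940669, 329), Rational(1, 2)) = Mul(Rational(1, 329), I, Pow(421229537480101, Rational(1, 2)))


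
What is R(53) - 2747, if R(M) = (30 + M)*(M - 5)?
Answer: 1237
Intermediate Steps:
R(M) = (-5 + M)*(30 + M) (R(M) = (30 + M)*(-5 + M) = (-5 + M)*(30 + M))
R(53) - 2747 = (-150 + 53² + 25*53) - 2747 = (-150 + 2809 + 1325) - 2747 = 3984 - 2747 = 1237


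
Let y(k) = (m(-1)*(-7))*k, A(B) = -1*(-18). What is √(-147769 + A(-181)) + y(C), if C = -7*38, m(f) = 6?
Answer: 11172 + I*√147751 ≈ 11172.0 + 384.38*I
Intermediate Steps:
A(B) = 18
C = -266
y(k) = -42*k (y(k) = (6*(-7))*k = -42*k)
√(-147769 + A(-181)) + y(C) = √(-147769 + 18) - 42*(-266) = √(-147751) + 11172 = I*√147751 + 11172 = 11172 + I*√147751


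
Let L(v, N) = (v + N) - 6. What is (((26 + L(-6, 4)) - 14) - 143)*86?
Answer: -11954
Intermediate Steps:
L(v, N) = -6 + N + v (L(v, N) = (N + v) - 6 = -6 + N + v)
(((26 + L(-6, 4)) - 14) - 143)*86 = (((26 + (-6 + 4 - 6)) - 14) - 143)*86 = (((26 - 8) - 14) - 143)*86 = ((18 - 14) - 143)*86 = (4 - 143)*86 = -139*86 = -11954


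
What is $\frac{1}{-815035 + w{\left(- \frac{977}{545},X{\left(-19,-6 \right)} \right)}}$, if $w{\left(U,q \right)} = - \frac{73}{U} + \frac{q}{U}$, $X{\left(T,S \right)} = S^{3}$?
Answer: $- \frac{977}{796131690} \approx -1.2272 \cdot 10^{-6}$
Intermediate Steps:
$\frac{1}{-815035 + w{\left(- \frac{977}{545},X{\left(-19,-6 \right)} \right)}} = \frac{1}{-815035 + \frac{-73 + \left(-6\right)^{3}}{\left(-977\right) \frac{1}{545}}} = \frac{1}{-815035 + \frac{-73 - 216}{\left(-977\right) \frac{1}{545}}} = \frac{1}{-815035 + \frac{1}{- \frac{977}{545}} \left(-289\right)} = \frac{1}{-815035 - - \frac{157505}{977}} = \frac{1}{-815035 + \frac{157505}{977}} = \frac{1}{- \frac{796131690}{977}} = - \frac{977}{796131690}$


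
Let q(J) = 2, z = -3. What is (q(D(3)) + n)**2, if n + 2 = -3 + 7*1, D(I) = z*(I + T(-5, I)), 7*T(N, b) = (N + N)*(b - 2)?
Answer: 16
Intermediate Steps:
T(N, b) = 2*N*(-2 + b)/7 (T(N, b) = ((N + N)*(b - 2))/7 = ((2*N)*(-2 + b))/7 = (2*N*(-2 + b))/7 = 2*N*(-2 + b)/7)
D(I) = -60/7 + 9*I/7 (D(I) = -3*(I + (2/7)*(-5)*(-2 + I)) = -3*(I + (20/7 - 10*I/7)) = -3*(20/7 - 3*I/7) = -60/7 + 9*I/7)
n = 2 (n = -2 + (-3 + 7*1) = -2 + (-3 + 7) = -2 + 4 = 2)
(q(D(3)) + n)**2 = (2 + 2)**2 = 4**2 = 16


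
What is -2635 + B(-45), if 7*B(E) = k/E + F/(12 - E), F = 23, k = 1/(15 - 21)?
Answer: -94620761/35910 ≈ -2634.9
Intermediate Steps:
k = -1/6 (k = 1/(-6) = -1/6 ≈ -0.16667)
B(E) = -1/(42*E) + 23/(7*(12 - E)) (B(E) = (-1/(6*E) + 23/(12 - E))/7 = (23/(12 - E) - 1/(6*E))/7 = -1/(42*E) + 23/(7*(12 - E)))
-2635 + B(-45) = -2635 + (1/42)*(12 - 139*(-45))/(-45*(-12 - 45)) = -2635 + (1/42)*(-1/45)*(12 + 6255)/(-57) = -2635 + (1/42)*(-1/45)*(-1/57)*6267 = -2635 + 2089/35910 = -94620761/35910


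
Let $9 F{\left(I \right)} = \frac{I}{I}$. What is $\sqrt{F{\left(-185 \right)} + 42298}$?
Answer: $\frac{\sqrt{380683}}{3} \approx 205.67$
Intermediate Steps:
$F{\left(I \right)} = \frac{1}{9}$ ($F{\left(I \right)} = \frac{I \frac{1}{I}}{9} = \frac{1}{9} \cdot 1 = \frac{1}{9}$)
$\sqrt{F{\left(-185 \right)} + 42298} = \sqrt{\frac{1}{9} + 42298} = \sqrt{\frac{380683}{9}} = \frac{\sqrt{380683}}{3}$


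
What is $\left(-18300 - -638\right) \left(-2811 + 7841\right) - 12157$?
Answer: $-88852017$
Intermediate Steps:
$\left(-18300 - -638\right) \left(-2811 + 7841\right) - 12157 = \left(-18300 + 638\right) 5030 - 12157 = \left(-17662\right) 5030 - 12157 = -88839860 - 12157 = -88852017$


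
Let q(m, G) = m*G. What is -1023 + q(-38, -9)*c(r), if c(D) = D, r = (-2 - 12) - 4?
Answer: -7179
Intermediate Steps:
r = -18 (r = -14 - 4 = -18)
q(m, G) = G*m
-1023 + q(-38, -9)*c(r) = -1023 - 9*(-38)*(-18) = -1023 + 342*(-18) = -1023 - 6156 = -7179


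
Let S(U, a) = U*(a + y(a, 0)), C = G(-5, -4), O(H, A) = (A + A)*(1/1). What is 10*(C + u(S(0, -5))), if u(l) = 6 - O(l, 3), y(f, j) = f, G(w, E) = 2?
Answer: 20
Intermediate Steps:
O(H, A) = 2*A (O(H, A) = (2*A)*(1*1) = (2*A)*1 = 2*A)
C = 2
S(U, a) = 2*U*a (S(U, a) = U*(a + a) = U*(2*a) = 2*U*a)
u(l) = 0 (u(l) = 6 - 2*3 = 6 - 1*6 = 6 - 6 = 0)
10*(C + u(S(0, -5))) = 10*(2 + 0) = 10*2 = 20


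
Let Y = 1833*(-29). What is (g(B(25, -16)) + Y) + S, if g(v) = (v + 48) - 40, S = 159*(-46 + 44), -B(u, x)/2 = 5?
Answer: -53477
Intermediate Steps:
B(u, x) = -10 (B(u, x) = -2*5 = -10)
S = -318 (S = 159*(-2) = -318)
g(v) = 8 + v (g(v) = (48 + v) - 40 = 8 + v)
Y = -53157
(g(B(25, -16)) + Y) + S = ((8 - 10) - 53157) - 318 = (-2 - 53157) - 318 = -53159 - 318 = -53477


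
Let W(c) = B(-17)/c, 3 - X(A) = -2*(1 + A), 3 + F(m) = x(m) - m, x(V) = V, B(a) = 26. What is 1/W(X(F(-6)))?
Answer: -1/26 ≈ -0.038462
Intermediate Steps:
F(m) = -3 (F(m) = -3 + (m - m) = -3 + 0 = -3)
X(A) = 5 + 2*A (X(A) = 3 - (-2)*(1 + A) = 3 - (-2 - 2*A) = 3 + (2 + 2*A) = 5 + 2*A)
W(c) = 26/c
1/W(X(F(-6))) = 1/(26/(5 + 2*(-3))) = 1/(26/(5 - 6)) = 1/(26/(-1)) = 1/(26*(-1)) = 1/(-26) = -1/26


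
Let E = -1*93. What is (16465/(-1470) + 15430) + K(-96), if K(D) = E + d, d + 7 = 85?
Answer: 4528717/294 ≈ 15404.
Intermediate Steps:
d = 78 (d = -7 + 85 = 78)
E = -93
K(D) = -15 (K(D) = -93 + 78 = -15)
(16465/(-1470) + 15430) + K(-96) = (16465/(-1470) + 15430) - 15 = (16465*(-1/1470) + 15430) - 15 = (-3293/294 + 15430) - 15 = 4533127/294 - 15 = 4528717/294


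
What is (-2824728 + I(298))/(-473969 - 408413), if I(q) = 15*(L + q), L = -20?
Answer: 1410279/441191 ≈ 3.1965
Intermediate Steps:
I(q) = -300 + 15*q (I(q) = 15*(-20 + q) = -300 + 15*q)
(-2824728 + I(298))/(-473969 - 408413) = (-2824728 + (-300 + 15*298))/(-473969 - 408413) = (-2824728 + (-300 + 4470))/(-882382) = (-2824728 + 4170)*(-1/882382) = -2820558*(-1/882382) = 1410279/441191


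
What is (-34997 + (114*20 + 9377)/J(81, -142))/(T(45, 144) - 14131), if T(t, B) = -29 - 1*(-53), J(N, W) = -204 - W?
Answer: 2181471/874634 ≈ 2.4942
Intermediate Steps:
T(t, B) = 24 (T(t, B) = -29 + 53 = 24)
(-34997 + (114*20 + 9377)/J(81, -142))/(T(45, 144) - 14131) = (-34997 + (114*20 + 9377)/(-204 - 1*(-142)))/(24 - 14131) = (-34997 + (2280 + 9377)/(-204 + 142))/(-14107) = (-34997 + 11657/(-62))*(-1/14107) = (-34997 + 11657*(-1/62))*(-1/14107) = (-34997 - 11657/62)*(-1/14107) = -2181471/62*(-1/14107) = 2181471/874634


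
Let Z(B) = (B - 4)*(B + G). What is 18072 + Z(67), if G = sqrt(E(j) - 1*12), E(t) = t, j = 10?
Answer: 22293 + 63*I*sqrt(2) ≈ 22293.0 + 89.095*I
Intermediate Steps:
G = I*sqrt(2) (G = sqrt(10 - 1*12) = sqrt(10 - 12) = sqrt(-2) = I*sqrt(2) ≈ 1.4142*I)
Z(B) = (-4 + B)*(B + I*sqrt(2)) (Z(B) = (B - 4)*(B + I*sqrt(2)) = (-4 + B)*(B + I*sqrt(2)))
18072 + Z(67) = 18072 + (67**2 - 4*67 - 4*I*sqrt(2) + I*67*sqrt(2)) = 18072 + (4489 - 268 - 4*I*sqrt(2) + 67*I*sqrt(2)) = 18072 + (4221 + 63*I*sqrt(2)) = 22293 + 63*I*sqrt(2)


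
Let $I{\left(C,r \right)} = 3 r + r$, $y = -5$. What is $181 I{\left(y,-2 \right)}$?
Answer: $-1448$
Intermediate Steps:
$I{\left(C,r \right)} = 4 r$
$181 I{\left(y,-2 \right)} = 181 \cdot 4 \left(-2\right) = 181 \left(-8\right) = -1448$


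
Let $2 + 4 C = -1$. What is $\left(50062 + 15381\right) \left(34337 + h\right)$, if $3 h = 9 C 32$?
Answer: $2242404395$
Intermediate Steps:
$C = - \frac{3}{4}$ ($C = - \frac{1}{2} + \frac{1}{4} \left(-1\right) = - \frac{1}{2} - \frac{1}{4} = - \frac{3}{4} \approx -0.75$)
$h = -72$ ($h = \frac{9 \left(- \frac{3}{4}\right) 32}{3} = \frac{\left(- \frac{27}{4}\right) 32}{3} = \frac{1}{3} \left(-216\right) = -72$)
$\left(50062 + 15381\right) \left(34337 + h\right) = \left(50062 + 15381\right) \left(34337 - 72\right) = 65443 \cdot 34265 = 2242404395$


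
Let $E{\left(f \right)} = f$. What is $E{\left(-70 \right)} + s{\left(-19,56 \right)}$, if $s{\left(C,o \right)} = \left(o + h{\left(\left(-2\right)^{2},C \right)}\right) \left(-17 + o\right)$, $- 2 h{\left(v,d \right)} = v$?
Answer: $2036$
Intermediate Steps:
$h{\left(v,d \right)} = - \frac{v}{2}$
$s{\left(C,o \right)} = \left(-17 + o\right) \left(-2 + o\right)$ ($s{\left(C,o \right)} = \left(o - \frac{\left(-2\right)^{2}}{2}\right) \left(-17 + o\right) = \left(o - 2\right) \left(-17 + o\right) = \left(-2 + o\right) \left(-17 + o\right) = \left(-17 + o\right) \left(-2 + o\right)$)
$E{\left(-70 \right)} + s{\left(-19,56 \right)} = -70 + \left(34 + 56^{2} - 1064\right) = -70 + \left(34 + 3136 - 1064\right) = -70 + 2106 = 2036$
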